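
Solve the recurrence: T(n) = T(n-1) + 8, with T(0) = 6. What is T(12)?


Unrolling the recurrence:
T(12) = T(11) + 8
       = T(10) + 8 + 8
       = T(9) + 8*3
       ...
       = T(0) + 8*12
       = 6 + 96 = 102


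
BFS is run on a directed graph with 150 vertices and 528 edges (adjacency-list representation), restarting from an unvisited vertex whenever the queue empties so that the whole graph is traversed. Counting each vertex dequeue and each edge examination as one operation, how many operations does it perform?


A full BFS traversal dequeues each vertex exactly once and examines each directed edge exactly once.
V = 150 (vertex processing cost)
E = 528 (edge examination cost)
Total operations proportional to V + E = 150 + 528 = 678


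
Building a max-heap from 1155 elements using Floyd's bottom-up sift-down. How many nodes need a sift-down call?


In a heap of 1155 elements (0-indexed array):
  Last element index: 1154
  Parent of last element: floor((1154 - 1) / 2) = 576
  Internal nodes: indices 0 to 576
  Count = floor(1155/2) = 577


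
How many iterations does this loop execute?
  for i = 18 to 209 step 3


The loop variable i takes values starting at 18 and increments by 3 each iteration.
Sequence: i = 18, 21, 24, 27, 30, 33, 36, 39, 42, ...
The upper bound 209 is inclusive, so the count is floor((last - first) / step) + 1:
floor((209 - 18) / 3) + 1 = floor(191/3) + 1 = 63 + 1 = 64


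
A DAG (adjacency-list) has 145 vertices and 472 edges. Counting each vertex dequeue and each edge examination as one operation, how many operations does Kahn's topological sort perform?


V = 145 (vertex processing)
E = 472 (edge processing)
V + E = 145 + 472 = 617


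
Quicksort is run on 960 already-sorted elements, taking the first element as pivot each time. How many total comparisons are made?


Sum of comparisons per partition:
959 + 958 + ... + 1 + 0
= 960 * (960 - 1) / 2
= 960 * 959 / 2
= 460320


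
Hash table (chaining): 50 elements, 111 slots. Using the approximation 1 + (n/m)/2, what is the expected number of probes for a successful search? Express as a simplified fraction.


Computing expected probes:
alpha = 50/111
= 1 + alpha/2
= 1 + 50/(2*111)
= (2*111 + 50) / (2*111)
= 272/222 = 136/111


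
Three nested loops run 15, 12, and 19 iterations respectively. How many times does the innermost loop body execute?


Loop 1 (outermost): 15 iterations
Loop 2 (middle): 12 iterations per outer
Loop 3 (innermost): 19 iterations per middle
Total = 15 * 12 * 19 = 3420


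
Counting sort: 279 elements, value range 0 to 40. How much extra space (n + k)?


n = 279 (output array)
k = 41 (count array for 41 distinct values)
Extra space = 279 + 41 = 320


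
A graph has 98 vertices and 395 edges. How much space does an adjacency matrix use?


Adjacency matrix: V x V grid of entries
Space = V^2 = 98^2 = 98 * 98 = 9604


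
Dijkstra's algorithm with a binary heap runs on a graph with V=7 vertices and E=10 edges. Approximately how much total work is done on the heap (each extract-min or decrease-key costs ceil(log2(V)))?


Dijkstra with a binary heap: each vertex is extracted once, each edge may relax once.
Each heap operation costs O(log V).
V + E = 7 + 10 = 17
ceil(log2(7)) = 3 (since 2^2 = 4 < 7 <= 8 = 2^3)
Total heap work = (V+E) * ceil(log2(V)) = 17 * 3 = 51


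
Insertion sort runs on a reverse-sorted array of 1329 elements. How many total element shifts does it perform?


Sum of shifts = 1 + 2 + 3 + ... + 1328
= 1329 * 1328 / 2
= 1764912 / 2
= 882456


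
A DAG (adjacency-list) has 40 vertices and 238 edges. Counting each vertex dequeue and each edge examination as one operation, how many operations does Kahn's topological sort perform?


V = 40 (vertex processing)
E = 238 (edge processing)
V + E = 40 + 238 = 278


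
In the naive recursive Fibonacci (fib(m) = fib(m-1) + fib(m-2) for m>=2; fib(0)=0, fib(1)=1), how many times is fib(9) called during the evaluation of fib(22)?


Let N(m) = number of times fib(m) is called while evaluating fib(22).
N(22) = 1 (the initial call).
N(21) = 1 (only fib(22) calls it).
For 1 <= m <= 20: fib(m) is called by fib(m+1) and fib(m+2), so
  N(m) = N(m+1) + N(m+2).
fib(0) is called only by fib(2), so N(0) = N(2).
Walk down from m=22:
  N(22)=1, N(21)=1, N(20)=2, N(19)=3, N(18)=5, N(17)=8, N(16)=13, N(15)=21, N(14)=34, N(13)=55, N(12)=89, N(11)=144, N(10)=233, N(9)=377
N(9) = 377


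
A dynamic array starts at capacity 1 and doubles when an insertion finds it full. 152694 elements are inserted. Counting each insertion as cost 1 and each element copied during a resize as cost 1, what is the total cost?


n = 152694
Insertion costs: 152694
Resizes copy 1, 2, 4, ... up to the largest power of 2 that is <= n-1 = 152693, i.e. 131072.
Copy costs = 1 + 2 + 4 + 8 + 16 + 32 + 64 + 128 + 256 + 512 + 1024 + 2048 + 4096 + 8192 + 16384 + 32768 + 65536 + 131072 = 262143
Total = 152694 + 262143 = 414837


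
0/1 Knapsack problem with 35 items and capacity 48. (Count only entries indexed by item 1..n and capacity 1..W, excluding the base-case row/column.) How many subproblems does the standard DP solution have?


The DP table is indexed by (item, capacity).
Rows: 35 items
Columns: 48 capacity values (1 to W)
Total subproblems = 35 * 48 = 1680


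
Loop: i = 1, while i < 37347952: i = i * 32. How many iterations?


i multiplies by 32 each step:
i = 1 -> 32 -> 1024 -> 32768 -> 1048576 -> 33554432 -> 1073741824 (stop)
Iterations = ceil(log_32(37347952)) = 6


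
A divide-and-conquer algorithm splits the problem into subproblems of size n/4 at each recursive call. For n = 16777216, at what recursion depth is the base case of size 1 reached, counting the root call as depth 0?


At each depth, the problem size is divided by 4:
  Depth 0: problem size = 16777216
  Depth 1: problem size = 4194304
  Depth 2: problem size = 1048576
  Depth 3: problem size = 262144
  Depth 4: problem size = 65536
  Depth 5: problem size = 16384
  Depth 6: problem size = 4096
  Depth 7: problem size = 1024
  Depth 8: problem size = 256
  Depth 9: problem size = 64
  Depth 10: problem size = 16
  Depth 11: problem size = 4
  Depth 12: problem size = 1 (base case)
The base case is reached at depth log_4(16777216) = 12 (the tree has 13 levels counting depth 0, but the depth asked for is 12).
Recursion depth = 12


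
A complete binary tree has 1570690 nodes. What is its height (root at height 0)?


In a complete binary tree, level k holds nodes 2^k .. 2^(k+1)-1 (1-indexed).
Height = floor(log2(n)) = floor(log2(1570690)) = 20
Check: 2^20 = 1048576 <= 1570690 < 2097152 = 2^21


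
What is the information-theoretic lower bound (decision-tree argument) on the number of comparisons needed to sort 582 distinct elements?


A binary decision tree of height h has at most 2^h leaves and needs at least n! of them, so h >= ceil(log2(n!)).
582! is far too large to multiply out, so use Stirling's series:
  ln(n!) ~ n ln n - n + (1/2) ln(2 pi n) + 1/(12n)  (error below 1/(360 n^3), negligible here)
  ln(582) = 6.3664704
  n ln n = 582 * 6.3664704 = 3705.2858
  (1/2) ln(2 pi * 582) = (1/2) ln(3656.8138) = 4.1022
  1/(12*582) = 0.0001
  ln(582!) ~ 3705.2858 - 582 + 4.1022 + 0.0001 = 3127.3881
Convert to base 2: log2(582!) = 3127.3881 / ln 2 = 3127.3881 / 0.69314718 = 4511.8673
ceil(4511.8673) = 4512


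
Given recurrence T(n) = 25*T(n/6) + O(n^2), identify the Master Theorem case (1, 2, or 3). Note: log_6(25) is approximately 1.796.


Master Theorem parameters: a=25, b=6, c=2
log_b(a) = 1.796
Compare b^c with a: 6^2 = 36 > 25, so c > log_b(a).
Comparing c=2 vs log_b(a)=1.796:
2 > 1.796 => Case 3
Result: T(n) = O(n^2)
Master Theorem case = 3


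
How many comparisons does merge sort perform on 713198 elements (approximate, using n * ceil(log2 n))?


Recursion depth: ceil(log2(713198)) = 20
Each recursion level merges n = 713198 elements
Total = 713198 * 20 = 14263960


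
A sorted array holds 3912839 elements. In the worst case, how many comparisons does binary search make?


Halving sequence: 3912839 -> 1956419 -> 978209 -> 489104 -> 244552 -> 122276 -> 61138 -> 30569 -> 15284 -> 7642 -> 3821 -> 1910 -> 955 -> 477 -> 238 -> 119 -> 59 -> 29 -> 14 -> 7 -> 3 -> 1
Number of halvings = 21
Max comparisons = 21 + 1 = 22


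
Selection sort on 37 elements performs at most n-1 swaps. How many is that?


Each of the 36 passes places one element in its final position.
Pass 1: swap minimum into position 0
Pass 2: swap minimum of remaining into position 1
...
Pass 36: last two elements, one swap
Maximum swaps = 37 - 1 = 36


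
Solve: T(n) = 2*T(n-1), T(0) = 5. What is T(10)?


Unrolling:
T(10) = 2*T(9) = 2^2*T(8) = ... = 2^10*T(0)
= 2^10 * 5
= 1024 * 5 = 5120


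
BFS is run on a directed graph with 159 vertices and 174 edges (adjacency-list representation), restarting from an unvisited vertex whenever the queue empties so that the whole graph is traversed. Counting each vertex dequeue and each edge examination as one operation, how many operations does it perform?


A full BFS traversal dequeues each vertex exactly once and examines each directed edge exactly once.
V = 159 (vertex processing cost)
E = 174 (edge examination cost)
Total operations proportional to V + E = 159 + 174 = 333


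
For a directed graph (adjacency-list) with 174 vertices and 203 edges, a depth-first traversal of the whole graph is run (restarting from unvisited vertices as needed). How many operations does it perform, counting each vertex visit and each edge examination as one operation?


A full DFS traversal visits each vertex once and examines each edge once.
V = 174
E = 203
Sum = 174 + 203 = 377


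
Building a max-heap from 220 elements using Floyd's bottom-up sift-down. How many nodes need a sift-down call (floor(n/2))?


In a heap of 220 elements (0-indexed array):
  Last element index: 219
  Parent of last element: floor((219 - 1) / 2) = 109
  Internal nodes: indices 0 to 109
  Count = floor(220/2) = 110


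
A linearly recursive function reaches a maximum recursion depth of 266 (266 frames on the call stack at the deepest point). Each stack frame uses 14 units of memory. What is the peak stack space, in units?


Maximum recursion depth = 266 frames
Memory per frame = 14 units
Total stack space = depth * frame_size
= 266 * 14 = 3724


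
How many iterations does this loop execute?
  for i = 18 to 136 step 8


The loop variable i takes values starting at 18 and increments by 8 each iteration.
Sequence: i = 18, 26, 34, 42, 50, 58, 66, 74, 82, ...
The upper bound 136 is inclusive, so the count is floor((last - first) / step) + 1:
floor((136 - 18) / 8) + 1 = floor(118/8) + 1 = 14 + 1 = 15


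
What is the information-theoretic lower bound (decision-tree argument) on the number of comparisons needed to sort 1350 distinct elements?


A binary decision tree of height h has at most 2^h leaves and needs at least n! of them, so h >= ceil(log2(n!)).
1350! is far too large to multiply out, so use Stirling's series:
  ln(n!) ~ n ln n - n + (1/2) ln(2 pi n) + 1/(12n)  (error below 1/(360 n^3), negligible here)
  ln(1350) = 7.2078599
  n ln n = 1350 * 7.2078599 = 9730.6109
  (1/2) ln(2 pi * 1350) = (1/2) ln(8482.3002) = 4.5229
  1/(12*1350) = 0.0001
  ln(1350!) ~ 9730.6109 - 1350 + 4.5229 + 0.0001 = 8385.1339
Convert to base 2: log2(1350!) = 8385.1339 / ln 2 = 8385.1339 / 0.69314718 = 12097.1911
ceil(12097.1911) = 12098


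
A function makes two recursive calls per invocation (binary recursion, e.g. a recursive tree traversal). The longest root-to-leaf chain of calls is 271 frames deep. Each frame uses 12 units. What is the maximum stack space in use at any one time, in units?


Binary recursion: the two calls run one after the other, so only one root-to-leaf chain of frames is on the stack at a time.
Maximum depth (longest chain) = 271 frames
Each frame = 12 units
Max stack space = 271 * 12 = 3252


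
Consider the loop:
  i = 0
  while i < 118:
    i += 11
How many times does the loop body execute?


Starting at i = 0, each iteration adds 11.
Iterations until i >= 118:
  Iteration 1: i = 0 -> i = 11
  Iteration 2: i = 11 -> i = 22
  Iteration 3: i = 22 -> i = 33
  Iteration 4: i = 33 -> i = 44
  Iteration 5: i = 44 -> i = 55
  Iteration 6: i = 55 -> i = 66
  Iteration 7: i = 66 -> i = 77
  Iteration 8: i = 77 -> i = 88
  ... continuing ...
Total iterations = ceil(118/11) = 11


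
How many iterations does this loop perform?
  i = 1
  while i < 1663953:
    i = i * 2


The loop variable doubles each iteration:
i = 1 -> 2 -> 4 -> 8 -> 16 -> 32 -> 64 -> 128 -> 256 -> 512 -> 1024 -> 2048 -> 4096 -> 8192 -> 16384 -> 32768 -> 65536 -> 131072 -> 262144 -> 524288 -> 1048576 -> 2097152 (stop, 2097152 >= 1663953)
Number of doublings = ceil(log2(1663953)) = 21


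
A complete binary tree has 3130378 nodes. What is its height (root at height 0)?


In a complete binary tree, level k holds nodes 2^k .. 2^(k+1)-1 (1-indexed).
Height = floor(log2(n)) = floor(log2(3130378)) = 21
Check: 2^21 = 2097152 <= 3130378 < 4194304 = 2^22


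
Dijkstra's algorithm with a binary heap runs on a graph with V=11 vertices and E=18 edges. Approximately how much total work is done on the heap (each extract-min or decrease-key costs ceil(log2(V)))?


Dijkstra with a binary heap: each vertex is extracted once, each edge may relax once.
Each heap operation costs O(log V).
V + E = 11 + 18 = 29
ceil(log2(11)) = 4 (since 2^3 = 8 < 11 <= 16 = 2^4)
Total heap work = (V+E) * ceil(log2(V)) = 29 * 4 = 116


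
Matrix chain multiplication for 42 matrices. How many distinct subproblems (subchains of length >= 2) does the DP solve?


Subproblems are indexed by (i, j) where i < j.
Number of such pairs = n*(n-1)/2
= 42 * 41 / 2
= 861


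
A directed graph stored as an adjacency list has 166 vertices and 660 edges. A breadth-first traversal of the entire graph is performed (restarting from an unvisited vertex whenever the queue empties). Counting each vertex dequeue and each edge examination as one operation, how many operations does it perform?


A full BFS traversal dequeues each vertex once and examines each edge once.
Vertex visits: 166
Edge visits: 660
V + E = 166 + 660 = 826


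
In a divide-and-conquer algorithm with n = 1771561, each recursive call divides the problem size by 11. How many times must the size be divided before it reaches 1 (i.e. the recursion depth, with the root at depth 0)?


Number of divisions = log_11(1771561)
Sizes: 1771561 -> 161051 -> 14641 -> 1331 -> 121 -> 11 -> 1 (6 divisions)
Recursion depth = 6


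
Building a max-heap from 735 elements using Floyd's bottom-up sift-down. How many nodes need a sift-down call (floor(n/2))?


In a heap of 735 elements (0-indexed array):
  Last element index: 734
  Parent of last element: floor((734 - 1) / 2) = 366
  Internal nodes: indices 0 to 366
  Count = floor(735/2) = 367


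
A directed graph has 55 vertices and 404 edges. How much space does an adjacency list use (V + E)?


Adjacency list: one list head per vertex + one entry per edge
Vertex heads: 55
Edge entries: 404
Total = 55 + 404 = 459


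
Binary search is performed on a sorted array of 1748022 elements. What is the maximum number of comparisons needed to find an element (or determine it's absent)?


Binary search halves the search space each comparison:
  Step 1: search space = 1748022 -> 874011
  Step 2: search space = 874011 -> 437005
  Step 3: search space = 437005 -> 218502
  Step 4: search space = 218502 -> 109251
  Step 5: search space = 109251 -> 54625
  Step 6: search space = 54625 -> 27312
  Step 7: search space = 27312 -> 13656
  Step 8: search space = 13656 -> 6828
  Step 9: search space = 6828 -> 3414
  Step 10: search space = 3414 -> 1707
  Step 11: search space = 1707 -> 853
  Step 12: search space = 853 -> 426
  Step 13: search space = 426 -> 213
  Step 14: search space = 213 -> 106
  Step 15: search space = 106 -> 53
  Step 16: search space = 53 -> 26
  Step 17: search space = 26 -> 13
  Step 18: search space = 13 -> 6
  Step 19: search space = 6 -> 3
  Step 20: search space = 3 -> 1
  Step 21: search space = 1 (final check)
Maximum comparisons = floor(log2(1748022)) + 1 = 20 + 1 = 21


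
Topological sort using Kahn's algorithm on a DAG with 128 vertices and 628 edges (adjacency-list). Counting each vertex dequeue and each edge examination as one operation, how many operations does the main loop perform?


Kahn's algorithm:
  1. Compute in-degrees: O(V + E)
  2. Process queue: each vertex dequeued once (O(V))
     each edge examined once (O(E))
Total = V + E = 128 + 628 = 756


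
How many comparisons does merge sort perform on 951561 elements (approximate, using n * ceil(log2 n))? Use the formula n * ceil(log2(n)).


Recursion depth: ceil(log2(951561)) = 20
Each recursion level merges n = 951561 elements
Total = 951561 * 20 = 19031220


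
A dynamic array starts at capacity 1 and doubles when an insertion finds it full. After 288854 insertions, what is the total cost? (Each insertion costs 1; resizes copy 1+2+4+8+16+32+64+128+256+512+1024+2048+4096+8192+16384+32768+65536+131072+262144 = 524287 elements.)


Insertion cost: 288854 (one per element)
Resizes occur just before inserting elements 2, 3, 5, 9, ...
Elements copied at each resize: 1 + 2 + 4 + 8 + 16 + 32 + 64 + 128 + 256 + 512 + 1024 + 2048 + 4096 + 8192 + 16384 + 32768 + 65536 + 131072 + 262144
Sum of copies = 524287 (geometric series: 2^k - 1)
Total = 288854 + 524287 = 813141


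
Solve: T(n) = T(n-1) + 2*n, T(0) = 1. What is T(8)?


Expanding the recurrence:
T(8) = T(7) + 2*8
       = T(6) + 2*7 + 2*8
       ...
       = T(0) + 2*(1 + 2 + ... + 8)
       = 1 + 2 * 8*9/2
       = 1 + 2 * 36
       = 1 + 72 = 73


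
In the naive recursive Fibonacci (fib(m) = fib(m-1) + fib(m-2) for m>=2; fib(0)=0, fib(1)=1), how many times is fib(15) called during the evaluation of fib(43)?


Let N(m) = number of times fib(m) is called while evaluating fib(43).
N(43) = 1 (the initial call).
N(42) = 1 (only fib(43) calls it).
For 1 <= m <= 41: fib(m) is called by fib(m+1) and fib(m+2), so
  N(m) = N(m+1) + N(m+2).
fib(0) is called only by fib(2), so N(0) = N(2).
Walk down from m=43:
  N(43)=1, N(42)=1, N(41)=2, N(40)=3, N(39)=5, N(38)=8, N(37)=13, N(36)=21, N(35)=34, N(34)=55, N(33)=89, N(32)=144, N(31)=233, N(30)=377, N(29)=610, N(28)=987, N(27)=1597, N(26)=2584, N(25)=4181, N(24)=6765, N(23)=10946, N(22)=17711, N(21)=28657, N(20)=46368, N(19)=75025, N(18)=121393, N(17)=196418, N(16)=317811, N(15)=514229
N(15) = 514229


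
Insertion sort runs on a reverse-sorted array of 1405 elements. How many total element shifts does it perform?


Sum of shifts = 1 + 2 + 3 + ... + 1404
= 1405 * 1404 / 2
= 1972620 / 2
= 986310


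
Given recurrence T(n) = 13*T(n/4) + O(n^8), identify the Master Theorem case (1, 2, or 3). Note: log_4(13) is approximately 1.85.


Master Theorem parameters: a=13, b=4, c=8
log_b(a) = 1.85
Compare b^c with a: 4^8 = 65536 > 13, so c > log_b(a).
Comparing c=8 vs log_b(a)=1.85:
8 > 1.85 => Case 3
Result: T(n) = O(n^8)
Master Theorem case = 3


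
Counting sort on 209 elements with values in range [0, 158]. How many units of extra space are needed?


Output array size: 209 (to store sorted result)
Count array size: 159 (one slot per possible value, range 0 to 158)
Total extra space = 209 + 159 = 368


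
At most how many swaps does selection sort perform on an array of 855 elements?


Each of the 854 passes places one element in its final position.
Pass 1: swap minimum into position 0
Pass 2: swap minimum of remaining into position 1
...
Pass 854: last two elements, one swap
Maximum swaps = 855 - 1 = 854


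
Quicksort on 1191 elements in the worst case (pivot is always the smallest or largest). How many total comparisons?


In the worst case, each partition step picks the worst pivot:
  Partition 1: 1190 comparisons (n-1 elements to compare)
  Partition 2: 1189 comparisons
  Partition 3: 1188 comparisons
  Partition 4: 1187 comparisons
  Partition 5: 1186 comparisons
  ...
  Last partition: 0 comparisons
Total = (n-1) + (n-2) + ... + 1 + 0 = n*(n-1)/2
= 1191*1190/2 = 708645


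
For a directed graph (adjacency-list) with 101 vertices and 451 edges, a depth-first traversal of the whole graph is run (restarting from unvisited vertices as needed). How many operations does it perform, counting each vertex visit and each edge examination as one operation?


A full DFS traversal visits each vertex once and examines each edge once.
V = 101
E = 451
Sum = 101 + 451 = 552


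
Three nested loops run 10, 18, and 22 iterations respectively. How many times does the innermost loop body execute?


Loop 1 (outermost): 10 iterations
Loop 2 (middle): 18 iterations per outer
Loop 3 (innermost): 22 iterations per middle
Total = 10 * 18 * 22 = 3960


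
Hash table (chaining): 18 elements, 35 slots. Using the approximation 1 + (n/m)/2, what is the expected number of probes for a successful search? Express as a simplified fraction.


Computing expected probes:
alpha = 18/35
= 1 + alpha/2
= 1 + 18/(2*35)
= (2*35 + 18) / (2*35)
= 88/70 = 44/35


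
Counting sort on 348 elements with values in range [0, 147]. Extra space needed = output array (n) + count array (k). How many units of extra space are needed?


Output array size: 348 (to store sorted result)
Count array size: 148 (one slot per possible value, range 0 to 147)
Total extra space = 348 + 148 = 496


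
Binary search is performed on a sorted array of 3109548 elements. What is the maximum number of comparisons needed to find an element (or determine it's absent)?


Binary search halves the search space each comparison:
  Step 1: search space = 3109548 -> 1554774
  Step 2: search space = 1554774 -> 777387
  Step 3: search space = 777387 -> 388693
  Step 4: search space = 388693 -> 194346
  Step 5: search space = 194346 -> 97173
  Step 6: search space = 97173 -> 48586
  Step 7: search space = 48586 -> 24293
  Step 8: search space = 24293 -> 12146
  Step 9: search space = 12146 -> 6073
  Step 10: search space = 6073 -> 3036
  Step 11: search space = 3036 -> 1518
  Step 12: search space = 1518 -> 759
  Step 13: search space = 759 -> 379
  Step 14: search space = 379 -> 189
  Step 15: search space = 189 -> 94
  Step 16: search space = 94 -> 47
  Step 17: search space = 47 -> 23
  Step 18: search space = 23 -> 11
  Step 19: search space = 11 -> 5
  Step 20: search space = 5 -> 2
  Step 21: search space = 2 -> 1
  Step 22: search space = 1 (final check)
Maximum comparisons = floor(log2(3109548)) + 1 = 21 + 1 = 22


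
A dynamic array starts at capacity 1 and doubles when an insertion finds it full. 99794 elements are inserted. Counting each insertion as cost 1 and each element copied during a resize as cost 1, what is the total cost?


n = 99794
Insertion costs: 99794
Resizes copy 1, 2, 4, ... up to the largest power of 2 that is <= n-1 = 99793, i.e. 65536.
Copy costs = 1 + 2 + 4 + 8 + 16 + 32 + 64 + 128 + 256 + 512 + 1024 + 2048 + 4096 + 8192 + 16384 + 32768 + 65536 = 131071
Total = 99794 + 131071 = 230865


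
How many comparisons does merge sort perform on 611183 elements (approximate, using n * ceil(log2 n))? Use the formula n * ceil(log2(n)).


Recursion depth: ceil(log2(611183)) = 20
Each recursion level merges n = 611183 elements
Total = 611183 * 20 = 12223660


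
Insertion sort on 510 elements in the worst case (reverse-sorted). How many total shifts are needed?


In the worst case (reverse-sorted), each element shifts past all previous:
  Element 1: 1 shifts
  Element 2: 2 shifts
  Element 3: 3 shifts
  Element 4: 4 shifts
  Element 5: 5 shifts
  ...
  Element 509: 509 shifts
Total = 1 + 2 + ... + 509
= 510*(510-1)/2 = 129795


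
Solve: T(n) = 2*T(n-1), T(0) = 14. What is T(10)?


Unrolling:
T(10) = 2*T(9) = 2^2*T(8) = ... = 2^10*T(0)
= 2^10 * 14
= 1024 * 14 = 14336


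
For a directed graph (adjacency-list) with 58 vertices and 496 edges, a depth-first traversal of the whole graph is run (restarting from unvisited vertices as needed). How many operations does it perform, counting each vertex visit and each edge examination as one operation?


A full DFS traversal visits each vertex once and examines each edge once.
V = 58
E = 496
Sum = 58 + 496 = 554


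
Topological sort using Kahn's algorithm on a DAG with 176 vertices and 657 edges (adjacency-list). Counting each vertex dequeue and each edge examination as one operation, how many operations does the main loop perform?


Kahn's algorithm:
  1. Compute in-degrees: O(V + E)
  2. Process queue: each vertex dequeued once (O(V))
     each edge examined once (O(E))
Total = V + E = 176 + 657 = 833


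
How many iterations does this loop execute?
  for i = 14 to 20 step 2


The loop variable i takes values starting at 14 and increments by 2 each iteration.
Sequence: i = 14, 16, 18, 20
The upper bound 20 is inclusive, so the count is floor((last - first) / step) + 1:
floor((20 - 14) / 2) + 1 = floor(6/2) + 1 = 3 + 1 = 4


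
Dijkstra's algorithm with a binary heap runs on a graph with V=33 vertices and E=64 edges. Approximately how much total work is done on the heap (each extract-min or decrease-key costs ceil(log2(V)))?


Dijkstra with a binary heap: each vertex is extracted once, each edge may relax once.
Each heap operation costs O(log V).
V + E = 33 + 64 = 97
ceil(log2(33)) = 6 (since 2^5 = 32 < 33 <= 64 = 2^6)
Total heap work = (V+E) * ceil(log2(V)) = 97 * 6 = 582


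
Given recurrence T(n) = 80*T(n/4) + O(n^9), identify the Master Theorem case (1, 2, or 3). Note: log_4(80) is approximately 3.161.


Master Theorem parameters: a=80, b=4, c=9
log_b(a) = 3.161
Compare b^c with a: 4^9 = 262144 > 80, so c > log_b(a).
Comparing c=9 vs log_b(a)=3.161:
9 > 3.161 => Case 3
Result: T(n) = O(n^9)
Master Theorem case = 3


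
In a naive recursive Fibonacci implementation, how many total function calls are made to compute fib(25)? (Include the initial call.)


Let C(m) = total calls to evaluate fib(m). Then C(0)=C(1)=1, and
C(m) = 1 + C(m-1) + C(m-2) for m >= 2.
Build the table (each entry = 1 + previous two):
  C(0) = 1
  C(1) = 1
  C(2) = 1 + 1 + 1 = 3
  C(3) = 1 + 3 + 1 = 5
  C(4) = 1 + 5 + 3 = 9
  C(5) = 1 + 9 + 5 = 15
  C(6) = 1 + 15 + 9 = 25
  C(7) = 1 + 25 + 15 = 41
  C(8) = 1 + 41 + 25 = 67
  C(9) = 1 + 67 + 41 = 109
  C(10) = 1 + 109 + 67 = 177
  C(11) = 1 + 177 + 109 = 287
  C(12) = 1 + 287 + 177 = 465
  C(13) = 1 + 465 + 287 = 753
  C(14) = 1 + 753 + 465 = 1219
  C(15) = 1 + 1219 + 753 = 1973
  C(16) = 1 + 1973 + 1219 = 3193
  C(17) = 1 + 3193 + 1973 = 5167
  C(18) = 1 + 5167 + 3193 = 8361
  C(19) = 1 + 8361 + 5167 = 13529
  C(20) = 1 + 13529 + 8361 = 21891
  C(21) = 1 + 21891 + 13529 = 35421
  C(22) = 1 + 35421 + 21891 = 57313
  C(23) = 1 + 57313 + 35421 = 92735
  C(24) = 1 + 92735 + 57313 = 150049
  C(25) = 1 + 150049 + 92735 = 242785
Total calls for fib(25) = 242785


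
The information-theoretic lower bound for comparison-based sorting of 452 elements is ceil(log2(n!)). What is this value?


A binary decision tree of height h has at most 2^h leaves and needs at least n! of them, so h >= ceil(log2(n!)).
452! is far too large to multiply out, so use Stirling's series:
  ln(n!) ~ n ln n - n + (1/2) ln(2 pi n) + 1/(12n)  (error below 1/(360 n^3), negligible here)
  ln(452) = 6.1136822
  n ln n = 452 * 6.1136822 = 2763.3844
  (1/2) ln(2 pi * 452) = (1/2) ln(2839.9998) = 3.9758
  1/(12*452) = 0.0002
  ln(452!) ~ 2763.3844 - 452 + 3.9758 + 0.0002 = 2315.3604
Convert to base 2: log2(452!) = 2315.3604 / ln 2 = 2315.3604 / 0.69314718 = 3340.3590
ceil(3340.3590) = 3341


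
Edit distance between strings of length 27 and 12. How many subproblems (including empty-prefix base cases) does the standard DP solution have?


The table includes base cases (empty prefixes).
Rows: (m+1) = 28
Columns: (n+1) = 13
Total = 28 * 13 = 364


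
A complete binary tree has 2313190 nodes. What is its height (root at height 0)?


In a complete binary tree, level k holds nodes 2^k .. 2^(k+1)-1 (1-indexed).
Height = floor(log2(n)) = floor(log2(2313190)) = 21
Check: 2^21 = 2097152 <= 2313190 < 4194304 = 2^22


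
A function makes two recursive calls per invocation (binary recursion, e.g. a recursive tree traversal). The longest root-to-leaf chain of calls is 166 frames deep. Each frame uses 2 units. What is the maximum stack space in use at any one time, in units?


Binary recursion: the two calls run one after the other, so only one root-to-leaf chain of frames is on the stack at a time.
Maximum depth (longest chain) = 166 frames
Each frame = 2 units
Max stack space = 166 * 2 = 332


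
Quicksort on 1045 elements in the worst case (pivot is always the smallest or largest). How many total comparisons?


In the worst case, each partition step picks the worst pivot:
  Partition 1: 1044 comparisons (n-1 elements to compare)
  Partition 2: 1043 comparisons
  Partition 3: 1042 comparisons
  Partition 4: 1041 comparisons
  Partition 5: 1040 comparisons
  ...
  Last partition: 0 comparisons
Total = (n-1) + (n-2) + ... + 1 + 0 = n*(n-1)/2
= 1045*1044/2 = 545490


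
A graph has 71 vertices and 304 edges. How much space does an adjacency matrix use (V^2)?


Adjacency matrix: V x V grid of entries
Space = V^2 = 71^2 = 71 * 71 = 5041


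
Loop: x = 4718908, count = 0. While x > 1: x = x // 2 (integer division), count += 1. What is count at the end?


The variable x halves each step:
x = 4718908 -> 2359454 -> 1179727 -> 589863 -> 294931 -> 147465 -> 73732 -> 36866 -> 18433 -> 9216 -> 4608 -> 2304 -> 1152 -> 576 -> 288 -> 144 -> 72 -> 36 -> 18 -> 9 -> 4 -> 2 -> 1
Number of halvings = floor(log2(4718908)) = 22


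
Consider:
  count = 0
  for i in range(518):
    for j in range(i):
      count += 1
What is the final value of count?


For each i, the inner loop runs i times:
  i=0: inner runs 0 times
  i=1: inner runs 1 time
  i=2: inner runs 2 times
  i=3: inner runs 3 times
  i=4: inner runs 4 times
  i=5: inner runs 5 times
  i=6: inner runs 6 times
  i=7: inner runs 7 times
  ...
Total = 0 + 1 + 2 + ... + 517 = 518*(518-1)/2 = 133903


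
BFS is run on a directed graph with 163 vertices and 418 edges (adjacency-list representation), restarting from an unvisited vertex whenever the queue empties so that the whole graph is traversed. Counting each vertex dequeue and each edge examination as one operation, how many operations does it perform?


A full BFS traversal dequeues each vertex exactly once and examines each directed edge exactly once.
V = 163 (vertex processing cost)
E = 418 (edge examination cost)
Total operations proportional to V + E = 163 + 418 = 581


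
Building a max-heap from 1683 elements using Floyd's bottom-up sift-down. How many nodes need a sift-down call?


In a heap of 1683 elements (0-indexed array):
  Last element index: 1682
  Parent of last element: floor((1682 - 1) / 2) = 840
  Internal nodes: indices 0 to 840
  Count = floor(1683/2) = 841


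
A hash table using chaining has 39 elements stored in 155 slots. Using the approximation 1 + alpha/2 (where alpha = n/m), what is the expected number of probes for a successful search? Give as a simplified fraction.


Load factor alpha = n/m = 39/155
Expected probes = 1 + alpha/2 = 1 + 39/(2*155)
= 1 + 39/310
= 310/310 + 39/310
= 349/310


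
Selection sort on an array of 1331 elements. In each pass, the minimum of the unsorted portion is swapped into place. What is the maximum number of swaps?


Selection sort performs one swap per pass:
  Pass 1: find min in positions 0 to 1330, swap with position 0
  Pass 2: find min in positions 1 to 1330, swap with position 1
  Pass 3: find min in positions 2 to 1330, swap with position 2
  Pass 4: find min in positions 3 to 1330, swap with position 3
  Pass 5: find min in positions 4 to 1330, swap with position 4
  ... (1325 more passes)
Total passes (and swaps) = n - 1 = 1331 - 1 = 1330


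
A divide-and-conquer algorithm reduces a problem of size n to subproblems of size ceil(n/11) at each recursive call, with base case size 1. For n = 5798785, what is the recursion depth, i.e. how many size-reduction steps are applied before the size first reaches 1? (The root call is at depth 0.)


Each step divides the size by 11 (rounding up); after k steps the size is ceil(n/11^k), which equals 1 exactly when 11^k >= n.
So the depth is the smallest k with 11^k >= 5798785, i.e. ceil(log_11(5798785)).
11^6 = 1771561 < 5798785 <= 19487171 = 11^7
Recursion depth = 7


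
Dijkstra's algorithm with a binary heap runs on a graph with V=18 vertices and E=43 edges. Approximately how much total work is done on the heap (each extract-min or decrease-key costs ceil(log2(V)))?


Dijkstra with a binary heap: each vertex is extracted once, each edge may relax once.
Each heap operation costs O(log V).
V + E = 18 + 43 = 61
ceil(log2(18)) = 5 (since 2^4 = 16 < 18 <= 32 = 2^5)
Total heap work = (V+E) * ceil(log2(V)) = 61 * 5 = 305


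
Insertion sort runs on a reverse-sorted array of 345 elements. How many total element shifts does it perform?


Sum of shifts = 1 + 2 + 3 + ... + 344
= 345 * 344 / 2
= 118680 / 2
= 59340


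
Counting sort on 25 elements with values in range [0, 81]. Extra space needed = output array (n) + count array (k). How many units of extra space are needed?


Output array size: 25 (to store sorted result)
Count array size: 82 (one slot per possible value, range 0 to 81)
Total extra space = 25 + 82 = 107


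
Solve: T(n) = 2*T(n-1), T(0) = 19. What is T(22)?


Unrolling:
T(22) = 2*T(21) = 2^2*T(20) = ... = 2^22*T(0)
= 2^22 * 19
= 4194304 * 19 = 79691776


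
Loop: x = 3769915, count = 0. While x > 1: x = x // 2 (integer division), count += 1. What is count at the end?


The variable x halves each step:
x = 3769915 -> 1884957 -> 942478 -> 471239 -> 235619 -> 117809 -> 58904 -> 29452 -> 14726 -> 7363 -> 3681 -> 1840 -> 920 -> 460 -> 230 -> 115 -> 57 -> 28 -> 14 -> 7 -> 3 -> 1
Number of halvings = floor(log2(3769915)) = 21


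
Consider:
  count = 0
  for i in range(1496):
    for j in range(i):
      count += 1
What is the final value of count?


For each i, the inner loop runs i times:
  i=0: inner runs 0 times
  i=1: inner runs 1 time
  i=2: inner runs 2 times
  i=3: inner runs 3 times
  i=4: inner runs 4 times
  i=5: inner runs 5 times
  i=6: inner runs 6 times
  i=7: inner runs 7 times
  ...
Total = 0 + 1 + 2 + ... + 1495 = 1496*(1496-1)/2 = 1118260


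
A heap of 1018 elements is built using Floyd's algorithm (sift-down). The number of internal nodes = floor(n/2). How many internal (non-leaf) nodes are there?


Leaf nodes occupy roughly half the array.
Sift-down is called for each internal node, starting from the last one.
Internal nodes = floor(n/2) = floor(1018/2) = 509


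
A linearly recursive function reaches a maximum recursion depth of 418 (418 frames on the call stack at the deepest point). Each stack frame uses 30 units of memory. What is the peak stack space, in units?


Maximum recursion depth = 418 frames
Memory per frame = 30 units
Total stack space = depth * frame_size
= 418 * 30 = 12540


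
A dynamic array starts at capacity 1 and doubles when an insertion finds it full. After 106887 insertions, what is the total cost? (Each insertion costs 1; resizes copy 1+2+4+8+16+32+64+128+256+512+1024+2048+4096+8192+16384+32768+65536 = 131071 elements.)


Insertion cost: 106887 (one per element)
Resizes occur just before inserting elements 2, 3, 5, 9, ...
Elements copied at each resize: 1 + 2 + 4 + 8 + 16 + 32 + 64 + 128 + 256 + 512 + 1024 + 2048 + 4096 + 8192 + 16384 + 32768 + 65536
Sum of copies = 131071 (geometric series: 2^k - 1)
Total = 106887 + 131071 = 237958


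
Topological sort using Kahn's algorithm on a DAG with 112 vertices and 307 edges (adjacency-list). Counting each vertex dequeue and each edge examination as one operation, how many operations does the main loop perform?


Kahn's algorithm:
  1. Compute in-degrees: O(V + E)
  2. Process queue: each vertex dequeued once (O(V))
     each edge examined once (O(E))
Total = V + E = 112 + 307 = 419


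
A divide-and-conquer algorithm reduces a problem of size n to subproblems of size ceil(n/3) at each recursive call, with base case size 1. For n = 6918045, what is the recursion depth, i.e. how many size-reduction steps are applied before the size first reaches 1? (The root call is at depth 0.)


Each step divides the size by 3 (rounding up); after k steps the size is ceil(n/3^k), which equals 1 exactly when 3^k >= n.
So the depth is the smallest k with 3^k >= 6918045, i.e. ceil(log_3(6918045)).
3^14 = 4782969 < 6918045 <= 14348907 = 3^15
Recursion depth = 15


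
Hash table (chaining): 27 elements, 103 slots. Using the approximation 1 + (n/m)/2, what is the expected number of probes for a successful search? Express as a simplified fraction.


Computing expected probes:
alpha = 27/103
= 1 + alpha/2
= 1 + 27/(2*103)
= (2*103 + 27) / (2*103)
= 233/206


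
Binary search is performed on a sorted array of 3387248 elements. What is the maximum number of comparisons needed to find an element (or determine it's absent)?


Binary search halves the search space each comparison:
  Step 1: search space = 3387248 -> 1693624
  Step 2: search space = 1693624 -> 846812
  Step 3: search space = 846812 -> 423406
  Step 4: search space = 423406 -> 211703
  Step 5: search space = 211703 -> 105851
  Step 6: search space = 105851 -> 52925
  Step 7: search space = 52925 -> 26462
  Step 8: search space = 26462 -> 13231
  Step 9: search space = 13231 -> 6615
  Step 10: search space = 6615 -> 3307
  Step 11: search space = 3307 -> 1653
  Step 12: search space = 1653 -> 826
  Step 13: search space = 826 -> 413
  Step 14: search space = 413 -> 206
  Step 15: search space = 206 -> 103
  Step 16: search space = 103 -> 51
  Step 17: search space = 51 -> 25
  Step 18: search space = 25 -> 12
  Step 19: search space = 12 -> 6
  Step 20: search space = 6 -> 3
  Step 21: search space = 3 -> 1
  Step 22: search space = 1 (final check)
Maximum comparisons = floor(log2(3387248)) + 1 = 21 + 1 = 22


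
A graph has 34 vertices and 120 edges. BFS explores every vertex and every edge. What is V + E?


A full BFS traversal dequeues each vertex once and examines each edge once.
Vertex visits: 34
Edge visits: 120
V + E = 34 + 120 = 154


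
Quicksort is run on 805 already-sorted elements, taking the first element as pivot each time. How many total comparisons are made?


Sum of comparisons per partition:
804 + 803 + ... + 1 + 0
= 805 * (805 - 1) / 2
= 805 * 804 / 2
= 323610


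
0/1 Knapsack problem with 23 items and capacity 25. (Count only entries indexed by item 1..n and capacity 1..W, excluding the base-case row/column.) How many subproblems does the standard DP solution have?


The DP table is indexed by (item, capacity).
Rows: 23 items
Columns: 25 capacity values (1 to W)
Total subproblems = 23 * 25 = 575


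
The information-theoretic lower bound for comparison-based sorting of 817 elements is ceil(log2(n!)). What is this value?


A binary decision tree of height h has at most 2^h leaves and needs at least n! of them, so h >= ceil(log2(n!)).
817! is far too large to multiply out, so use Stirling's series:
  ln(n!) ~ n ln n - n + (1/2) ln(2 pi n) + 1/(12n)  (error below 1/(360 n^3), negligible here)
  ln(817) = 6.7056391
  n ln n = 817 * 6.7056391 = 5478.5071
  (1/2) ln(2 pi * 817) = (1/2) ln(5133.3624) = 4.2718
  1/(12*817) = 0.0001
  ln(817!) ~ 5478.5071 - 817 + 4.2718 + 0.0001 = 4665.7790
Convert to base 2: log2(817!) = 4665.7790 / ln 2 = 4665.7790 / 0.69314718 = 6731.2962
ceil(6731.2962) = 6732


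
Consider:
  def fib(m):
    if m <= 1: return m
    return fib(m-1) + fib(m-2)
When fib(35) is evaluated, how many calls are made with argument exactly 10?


Let N(m) = number of times fib(m) is called while evaluating fib(35).
N(35) = 1 (the initial call).
N(34) = 1 (only fib(35) calls it).
For 1 <= m <= 33: fib(m) is called by fib(m+1) and fib(m+2), so
  N(m) = N(m+1) + N(m+2).
fib(0) is called only by fib(2), so N(0) = N(2).
Walk down from m=35:
  N(35)=1, N(34)=1, N(33)=2, N(32)=3, N(31)=5, N(30)=8, N(29)=13, N(28)=21, N(27)=34, N(26)=55, N(25)=89, N(24)=144, N(23)=233, N(22)=377, N(21)=610, N(20)=987, N(19)=1597, N(18)=2584, N(17)=4181, N(16)=6765, N(15)=10946, N(14)=17711, N(13)=28657, N(12)=46368, N(11)=75025, N(10)=121393
N(10) = 121393
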